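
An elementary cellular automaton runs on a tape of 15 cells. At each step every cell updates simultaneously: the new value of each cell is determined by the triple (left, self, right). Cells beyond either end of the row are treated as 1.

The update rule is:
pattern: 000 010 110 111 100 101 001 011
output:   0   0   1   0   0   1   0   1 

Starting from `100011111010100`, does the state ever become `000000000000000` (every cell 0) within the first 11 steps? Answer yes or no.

100010001101000
100000001110000
100000001010000
100000000100000
100000000000000
100000000000000  (fixed point — unchanged through step 11)
step 11 is 100000000000000, still not uniform 0

no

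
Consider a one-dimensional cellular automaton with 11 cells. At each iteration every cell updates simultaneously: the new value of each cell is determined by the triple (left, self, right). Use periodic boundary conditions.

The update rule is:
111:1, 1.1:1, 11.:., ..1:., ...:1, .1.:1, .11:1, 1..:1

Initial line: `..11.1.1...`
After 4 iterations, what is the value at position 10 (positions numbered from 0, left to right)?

1

iteration 1: 1.1.1111111
iteration 2: .1111111111
iteration 3: 1111111111.
iteration 4: 111111111.1
position 10 holds 1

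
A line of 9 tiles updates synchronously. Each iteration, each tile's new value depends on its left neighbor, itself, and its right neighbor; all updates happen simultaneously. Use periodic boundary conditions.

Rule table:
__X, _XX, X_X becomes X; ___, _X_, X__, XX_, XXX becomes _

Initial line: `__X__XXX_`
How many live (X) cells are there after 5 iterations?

iteration 1: _X__XX___
iteration 2: X__XX____
iteration 3: __XX____X
iteration 4: _XX____X_
iteration 5: XX____X__
count of X: 3

3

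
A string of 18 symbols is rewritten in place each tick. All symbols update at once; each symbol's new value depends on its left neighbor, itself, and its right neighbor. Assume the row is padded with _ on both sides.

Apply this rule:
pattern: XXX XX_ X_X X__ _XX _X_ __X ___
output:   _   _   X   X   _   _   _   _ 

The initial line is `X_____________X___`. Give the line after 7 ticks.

_______X__________

tick 1: _X_____________X__
tick 2: __X_____________X_
tick 3: ___X_____________X
tick 4: ____X_____________
tick 5: _____X____________
tick 6: ______X___________
tick 7: _______X__________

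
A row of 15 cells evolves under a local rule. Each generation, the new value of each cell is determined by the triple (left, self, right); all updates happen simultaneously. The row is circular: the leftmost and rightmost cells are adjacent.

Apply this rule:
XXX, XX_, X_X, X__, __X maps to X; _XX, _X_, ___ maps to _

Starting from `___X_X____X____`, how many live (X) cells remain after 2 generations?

__X_X_X__X_X___
_X_X_X_XX_X_X__
count of X: 7

7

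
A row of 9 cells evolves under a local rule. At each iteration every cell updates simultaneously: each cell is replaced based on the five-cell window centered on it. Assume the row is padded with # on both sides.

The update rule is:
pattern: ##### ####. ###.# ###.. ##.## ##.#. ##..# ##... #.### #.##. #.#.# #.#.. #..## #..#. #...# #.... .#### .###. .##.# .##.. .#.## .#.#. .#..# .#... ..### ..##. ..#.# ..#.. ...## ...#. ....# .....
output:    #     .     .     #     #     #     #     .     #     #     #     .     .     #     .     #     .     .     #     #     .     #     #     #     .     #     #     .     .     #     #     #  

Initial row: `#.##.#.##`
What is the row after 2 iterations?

##.#..##.

.#####.#.
##.#..##.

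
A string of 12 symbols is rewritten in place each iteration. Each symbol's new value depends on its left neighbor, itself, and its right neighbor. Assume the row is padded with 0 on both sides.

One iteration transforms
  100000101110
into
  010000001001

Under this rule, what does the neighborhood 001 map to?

At position 5 the neighborhood is 001; the next row has 0 there.

0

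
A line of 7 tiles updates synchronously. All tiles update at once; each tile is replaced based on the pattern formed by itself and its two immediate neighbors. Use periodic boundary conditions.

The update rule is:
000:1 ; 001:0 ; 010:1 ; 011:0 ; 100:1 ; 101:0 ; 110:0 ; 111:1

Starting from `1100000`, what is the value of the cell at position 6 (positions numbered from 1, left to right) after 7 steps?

0

0011110
1001101
0100000
0111111
0011110  (repeats step 1; period 4)
step 7: 0100000
position 6 holds 0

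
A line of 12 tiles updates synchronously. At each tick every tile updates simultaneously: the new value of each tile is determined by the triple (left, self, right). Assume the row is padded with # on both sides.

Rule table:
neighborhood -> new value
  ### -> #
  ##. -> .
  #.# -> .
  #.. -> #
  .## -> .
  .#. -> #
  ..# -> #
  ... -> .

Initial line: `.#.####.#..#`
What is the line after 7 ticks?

tick 1: .#..##..###.
tick 2: .###..##.#..
tick 3: ..#.##...###
tick 4: ###...#.#.##
tick 5: ##.#.##.#..#
tick 6: #..#....###.
tick 7: .####..#.#..

.####..#.#..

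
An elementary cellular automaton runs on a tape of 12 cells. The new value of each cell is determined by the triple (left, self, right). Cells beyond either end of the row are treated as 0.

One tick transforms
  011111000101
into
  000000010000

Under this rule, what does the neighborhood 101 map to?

0

At position 10 the neighborhood is 101; the next row has 0 there.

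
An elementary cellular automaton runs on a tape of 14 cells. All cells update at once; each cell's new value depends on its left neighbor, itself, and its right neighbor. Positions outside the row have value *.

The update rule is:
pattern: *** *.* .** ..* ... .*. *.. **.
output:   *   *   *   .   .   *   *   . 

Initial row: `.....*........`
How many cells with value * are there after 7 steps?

11

*....**.......
.*...*.*......
***..****.....
**.*.***.*....
*.*****.***...
.*****.***.*..
*****.***.***.
count of *: 11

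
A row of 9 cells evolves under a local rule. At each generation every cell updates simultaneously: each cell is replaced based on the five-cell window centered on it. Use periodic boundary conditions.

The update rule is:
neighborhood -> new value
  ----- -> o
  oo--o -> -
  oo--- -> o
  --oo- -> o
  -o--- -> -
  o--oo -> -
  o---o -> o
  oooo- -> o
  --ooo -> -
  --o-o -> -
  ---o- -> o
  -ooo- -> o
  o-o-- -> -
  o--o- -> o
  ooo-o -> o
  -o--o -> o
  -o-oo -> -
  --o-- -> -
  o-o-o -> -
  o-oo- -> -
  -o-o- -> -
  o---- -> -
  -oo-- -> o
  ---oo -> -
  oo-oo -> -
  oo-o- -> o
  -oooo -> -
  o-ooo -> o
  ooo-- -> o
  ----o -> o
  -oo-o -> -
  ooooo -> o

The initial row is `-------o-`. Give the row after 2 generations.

---oooooo

generation 1: -oooooo--
generation 2: ---oooooo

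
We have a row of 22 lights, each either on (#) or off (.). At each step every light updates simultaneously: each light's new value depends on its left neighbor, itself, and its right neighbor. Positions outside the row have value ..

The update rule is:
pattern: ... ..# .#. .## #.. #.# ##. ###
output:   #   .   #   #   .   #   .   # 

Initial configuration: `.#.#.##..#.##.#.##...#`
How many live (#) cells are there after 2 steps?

.#####...###.####..#.#
.####..#.##.####...###
count of #: 14

14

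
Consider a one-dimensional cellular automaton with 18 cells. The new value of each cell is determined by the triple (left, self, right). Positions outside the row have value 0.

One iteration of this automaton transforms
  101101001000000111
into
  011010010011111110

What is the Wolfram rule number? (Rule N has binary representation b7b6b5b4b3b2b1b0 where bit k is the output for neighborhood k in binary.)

171

position 16: 111 → 1  (bit 7 = 1)
position 3: 110 → 0  (bit 6 = 0)
position 1: 101 → 1  (bit 5 = 1)
position 6: 100 → 0  (bit 4 = 0)
position 2: 011 → 1  (bit 3 = 1)
position 0: 010 → 0  (bit 2 = 0)
position 7: 001 → 1  (bit 1 = 1)
position 10: 000 → 1  (bit 0 = 1)
bits b7..b0 = 10101011 = 171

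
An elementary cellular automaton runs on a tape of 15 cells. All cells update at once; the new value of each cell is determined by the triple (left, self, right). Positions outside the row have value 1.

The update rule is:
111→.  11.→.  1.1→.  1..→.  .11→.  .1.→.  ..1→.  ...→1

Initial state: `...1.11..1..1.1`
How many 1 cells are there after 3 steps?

.1.............
...11111111111.
.1.............
count of 1: 1

1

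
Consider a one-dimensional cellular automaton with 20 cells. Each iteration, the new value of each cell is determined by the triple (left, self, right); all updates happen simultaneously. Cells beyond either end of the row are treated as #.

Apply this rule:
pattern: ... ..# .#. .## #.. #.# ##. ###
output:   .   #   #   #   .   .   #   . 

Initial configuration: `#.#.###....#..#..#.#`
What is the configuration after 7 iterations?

#.#.#.#.##.#.##.##.#

#.#.#.#...##.##.##.#
#.#.#.#..###.##.##.#
#.#.#.#.##.#.##.##.#
#.#.#.#.##.#.##.##.#  (fixed point — unchanged through iteration 7)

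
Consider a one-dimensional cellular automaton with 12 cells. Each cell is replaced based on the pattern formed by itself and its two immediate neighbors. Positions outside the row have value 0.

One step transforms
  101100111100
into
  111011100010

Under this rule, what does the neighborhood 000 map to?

0

At position 11 the neighborhood is 000; the next row has 0 there.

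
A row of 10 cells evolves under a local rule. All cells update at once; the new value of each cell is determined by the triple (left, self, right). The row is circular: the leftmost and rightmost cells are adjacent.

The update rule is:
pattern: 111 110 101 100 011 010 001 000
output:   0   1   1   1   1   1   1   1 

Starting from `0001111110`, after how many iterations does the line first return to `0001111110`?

2

1111000011
0001111110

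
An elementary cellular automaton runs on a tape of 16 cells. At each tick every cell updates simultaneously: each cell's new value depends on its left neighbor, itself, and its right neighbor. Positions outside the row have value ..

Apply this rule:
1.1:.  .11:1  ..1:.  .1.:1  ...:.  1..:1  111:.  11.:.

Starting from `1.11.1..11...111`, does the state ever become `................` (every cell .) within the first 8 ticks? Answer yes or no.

no

1.1..11.1.1..1..
1.11.1..1.11.11.
1.1..11.1.1..1.1
1.11.1..1.11.1.1
1.1..11.1.1..1.1  (repeats tick 3; period 2)
tick 8: 1.11.1..1.11.1.1
tick 8 is 1.11.1..1.11.1.1, still not uniform .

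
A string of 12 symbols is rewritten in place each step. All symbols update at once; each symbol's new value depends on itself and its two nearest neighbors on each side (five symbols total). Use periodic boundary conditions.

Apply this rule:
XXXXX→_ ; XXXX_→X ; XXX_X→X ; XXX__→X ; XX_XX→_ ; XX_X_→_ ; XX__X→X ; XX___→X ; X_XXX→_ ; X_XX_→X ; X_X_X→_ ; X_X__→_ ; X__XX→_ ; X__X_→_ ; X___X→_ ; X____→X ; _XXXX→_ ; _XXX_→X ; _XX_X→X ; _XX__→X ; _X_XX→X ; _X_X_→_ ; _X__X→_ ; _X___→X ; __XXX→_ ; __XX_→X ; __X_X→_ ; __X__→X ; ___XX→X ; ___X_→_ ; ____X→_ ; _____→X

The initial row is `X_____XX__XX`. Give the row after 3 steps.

XXXX_XXXX__X
__XX___XXX__
_XXXX_X_XXXX

_XXXX_X_XXXX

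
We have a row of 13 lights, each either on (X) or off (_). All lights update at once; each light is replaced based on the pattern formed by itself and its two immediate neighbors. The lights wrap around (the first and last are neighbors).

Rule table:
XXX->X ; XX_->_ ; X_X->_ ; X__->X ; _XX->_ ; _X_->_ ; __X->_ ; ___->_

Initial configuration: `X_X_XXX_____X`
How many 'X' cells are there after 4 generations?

generation 1: _____X_X_____
generation 2: ________X____
generation 3: _________X___
generation 4: __________X__
count of X: 1

1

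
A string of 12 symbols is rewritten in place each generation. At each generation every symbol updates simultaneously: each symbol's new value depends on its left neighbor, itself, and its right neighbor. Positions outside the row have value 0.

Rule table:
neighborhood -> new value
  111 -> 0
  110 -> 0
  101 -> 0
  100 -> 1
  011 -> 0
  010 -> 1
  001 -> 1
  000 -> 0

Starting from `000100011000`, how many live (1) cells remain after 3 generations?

5

generation 1: 001110100100
generation 2: 010000111110
generation 3: 111001000001
count of 1: 5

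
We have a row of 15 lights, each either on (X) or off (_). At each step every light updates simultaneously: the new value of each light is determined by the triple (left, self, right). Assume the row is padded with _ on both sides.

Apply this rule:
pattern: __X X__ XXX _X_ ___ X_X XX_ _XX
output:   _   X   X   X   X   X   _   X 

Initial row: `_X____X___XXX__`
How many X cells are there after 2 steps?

step 1: _XXXX_XXX_XX_XX
step 2: _XXX_XXX_XX_XX_
count of X: 10

10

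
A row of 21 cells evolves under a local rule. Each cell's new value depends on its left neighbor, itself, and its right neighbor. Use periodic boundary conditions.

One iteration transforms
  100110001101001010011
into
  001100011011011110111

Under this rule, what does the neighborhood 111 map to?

1

At position 20 the neighborhood is 111; the next row has 1 there.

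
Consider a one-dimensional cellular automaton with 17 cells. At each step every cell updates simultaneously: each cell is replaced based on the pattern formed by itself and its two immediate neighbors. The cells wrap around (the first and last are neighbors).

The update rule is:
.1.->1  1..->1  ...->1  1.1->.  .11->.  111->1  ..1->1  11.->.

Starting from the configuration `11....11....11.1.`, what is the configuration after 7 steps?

1...111111...1111

step 1: ..1111..1111...1.
step 2: 11.11.11.11.11111
step 3: 1............1111
step 4: .111111111111.111
step 5: ..1111111111...1.
step 6: 11.11111111.11111
step 7: 1...111111...1111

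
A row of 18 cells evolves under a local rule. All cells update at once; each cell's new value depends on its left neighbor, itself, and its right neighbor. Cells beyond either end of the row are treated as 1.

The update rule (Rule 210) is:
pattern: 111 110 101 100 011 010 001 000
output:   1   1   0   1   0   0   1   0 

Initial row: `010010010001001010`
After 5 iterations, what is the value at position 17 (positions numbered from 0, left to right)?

iteration 1: 001101101010110000
iteration 2: 110100100000011001
iteration 3: 110011010000101110
iteration 4: 111101001001000110
iteration 5: 111100110110101010
position 17 holds 0

0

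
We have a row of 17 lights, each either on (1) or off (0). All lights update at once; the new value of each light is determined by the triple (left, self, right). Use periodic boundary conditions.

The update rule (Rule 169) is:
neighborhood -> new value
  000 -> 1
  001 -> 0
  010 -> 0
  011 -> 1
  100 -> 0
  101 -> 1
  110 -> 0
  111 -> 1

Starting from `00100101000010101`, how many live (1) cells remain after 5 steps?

00000010011001010
11111000010000100
11110011000110000
11100010010100110
11001000001000101
count of 1: 6

6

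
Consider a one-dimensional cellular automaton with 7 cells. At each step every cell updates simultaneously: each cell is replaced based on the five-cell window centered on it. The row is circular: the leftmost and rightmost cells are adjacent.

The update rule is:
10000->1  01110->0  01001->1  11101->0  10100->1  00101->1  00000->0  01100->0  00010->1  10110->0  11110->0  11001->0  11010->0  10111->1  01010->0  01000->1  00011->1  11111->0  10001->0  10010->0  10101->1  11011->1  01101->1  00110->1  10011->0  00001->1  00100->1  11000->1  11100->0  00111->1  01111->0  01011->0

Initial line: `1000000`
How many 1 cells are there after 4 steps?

1110011
0000010
1001111
0001000
count of 1: 1

1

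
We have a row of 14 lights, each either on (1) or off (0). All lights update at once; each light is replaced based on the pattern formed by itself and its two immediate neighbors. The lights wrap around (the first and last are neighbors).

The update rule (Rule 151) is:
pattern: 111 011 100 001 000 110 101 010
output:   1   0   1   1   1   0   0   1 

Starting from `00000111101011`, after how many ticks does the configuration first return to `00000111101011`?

12

11111011001000
01110000111111
00101111011110
11100110001101
11011001110000
00000110101111
11111000100110
01110111111000
10100011110111
00111101100011
11011000011100
00000111101011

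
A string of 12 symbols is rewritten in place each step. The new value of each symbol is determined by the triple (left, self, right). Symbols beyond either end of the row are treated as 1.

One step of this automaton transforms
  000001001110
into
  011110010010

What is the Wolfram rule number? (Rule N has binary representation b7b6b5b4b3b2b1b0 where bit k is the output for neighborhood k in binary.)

position 9: 111 → 0  (bit 7 = 0)
position 10: 110 → 1  (bit 6 = 1)
position 11: 101 → 0  (bit 5 = 0)
position 0: 100 → 0  (bit 4 = 0)
position 8: 011 → 0  (bit 3 = 0)
position 5: 010 → 0  (bit 2 = 0)
position 4: 001 → 1  (bit 1 = 1)
position 1: 000 → 1  (bit 0 = 1)
bits b7..b0 = 01000011 = 67

67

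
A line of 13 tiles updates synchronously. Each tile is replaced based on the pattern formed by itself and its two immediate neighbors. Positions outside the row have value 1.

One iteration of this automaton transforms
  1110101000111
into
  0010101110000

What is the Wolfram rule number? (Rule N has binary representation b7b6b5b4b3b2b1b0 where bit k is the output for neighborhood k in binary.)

position 0: 111 → 0  (bit 7 = 0)
position 2: 110 → 1  (bit 6 = 1)
position 3: 101 → 0  (bit 5 = 0)
position 7: 100 → 1  (bit 4 = 1)
position 10: 011 → 0  (bit 3 = 0)
position 4: 010 → 1  (bit 2 = 1)
position 9: 001 → 0  (bit 1 = 0)
position 8: 000 → 1  (bit 0 = 1)
bits b7..b0 = 01010101 = 85

85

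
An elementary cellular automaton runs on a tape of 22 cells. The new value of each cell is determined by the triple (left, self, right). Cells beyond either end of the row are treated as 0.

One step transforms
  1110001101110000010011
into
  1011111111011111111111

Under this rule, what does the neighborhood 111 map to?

At position 1 the neighborhood is 111; the next row has 0 there.

0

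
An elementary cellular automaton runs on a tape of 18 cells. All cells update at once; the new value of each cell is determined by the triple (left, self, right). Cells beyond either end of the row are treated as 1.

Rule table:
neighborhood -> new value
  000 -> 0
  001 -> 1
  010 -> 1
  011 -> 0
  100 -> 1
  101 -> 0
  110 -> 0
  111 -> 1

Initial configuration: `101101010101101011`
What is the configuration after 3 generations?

010100010001101100

000001010100001001
100011010110011110
010100010001101100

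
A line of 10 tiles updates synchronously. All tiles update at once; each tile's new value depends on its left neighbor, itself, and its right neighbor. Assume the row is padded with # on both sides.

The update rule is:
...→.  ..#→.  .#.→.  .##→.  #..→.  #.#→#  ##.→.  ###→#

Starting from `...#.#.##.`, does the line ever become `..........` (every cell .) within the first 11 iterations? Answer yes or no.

....#.#..#
.....#....
..........
all cells are . at iteration 3

yes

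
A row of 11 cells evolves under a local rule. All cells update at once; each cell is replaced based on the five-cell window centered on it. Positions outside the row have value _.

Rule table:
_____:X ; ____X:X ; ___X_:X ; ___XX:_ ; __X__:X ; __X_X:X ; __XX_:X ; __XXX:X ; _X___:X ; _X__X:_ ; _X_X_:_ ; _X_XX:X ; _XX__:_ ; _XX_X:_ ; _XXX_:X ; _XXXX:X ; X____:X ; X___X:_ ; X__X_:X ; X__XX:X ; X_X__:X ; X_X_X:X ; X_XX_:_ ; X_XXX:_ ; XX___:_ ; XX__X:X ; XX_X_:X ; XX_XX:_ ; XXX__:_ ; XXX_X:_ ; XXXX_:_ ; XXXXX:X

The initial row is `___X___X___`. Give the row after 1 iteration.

XXXXX_XXXXX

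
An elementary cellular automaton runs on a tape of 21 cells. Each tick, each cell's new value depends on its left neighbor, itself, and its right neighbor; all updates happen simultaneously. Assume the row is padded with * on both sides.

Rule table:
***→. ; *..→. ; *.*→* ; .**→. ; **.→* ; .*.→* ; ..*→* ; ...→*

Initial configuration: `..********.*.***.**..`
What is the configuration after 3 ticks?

.*.......****..**.*.*
**.******...*.*.****.
.**.....*.******...**

.**.....*.******...**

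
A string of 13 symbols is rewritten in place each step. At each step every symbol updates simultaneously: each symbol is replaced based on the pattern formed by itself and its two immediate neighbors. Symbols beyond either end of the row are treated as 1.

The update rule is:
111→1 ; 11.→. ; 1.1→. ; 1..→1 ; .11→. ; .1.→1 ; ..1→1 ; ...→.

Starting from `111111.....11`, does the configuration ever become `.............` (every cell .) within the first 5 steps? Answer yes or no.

no

step 1: 11111.1...1.1
step 2: 1111..11.11..
step 3: 111.11.....11
step 4: 11....1...1.1
step 5: 1.1..111.11..
step 5 is 1.1..111.11.., still not uniform .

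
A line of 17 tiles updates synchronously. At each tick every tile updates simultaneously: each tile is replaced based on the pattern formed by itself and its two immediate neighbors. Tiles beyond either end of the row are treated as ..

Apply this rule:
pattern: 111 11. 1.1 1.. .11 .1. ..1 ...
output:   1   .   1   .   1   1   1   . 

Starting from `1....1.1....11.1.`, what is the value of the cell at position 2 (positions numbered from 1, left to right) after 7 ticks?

tick 1: 1...1111...11.11.
tick 2: 1..1111...11.11..
tick 3: 1.1111...11.11...
tick 4: 11111...11.11....
tick 5: 1111...11.11.....
tick 6: 111...11.11......
tick 7: 11...11.11.......
position 2 holds 1

1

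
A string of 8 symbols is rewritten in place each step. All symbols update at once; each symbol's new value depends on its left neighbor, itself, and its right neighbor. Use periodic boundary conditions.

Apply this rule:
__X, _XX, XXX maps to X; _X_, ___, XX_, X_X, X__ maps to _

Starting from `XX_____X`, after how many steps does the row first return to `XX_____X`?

step 1: X_____XX
step 2: _____XXX
step 3: ____XXX_
step 4: ___XXX__
step 5: __XXX___
step 6: _XXX____
step 7: XXX_____
step 8: XX_____X

8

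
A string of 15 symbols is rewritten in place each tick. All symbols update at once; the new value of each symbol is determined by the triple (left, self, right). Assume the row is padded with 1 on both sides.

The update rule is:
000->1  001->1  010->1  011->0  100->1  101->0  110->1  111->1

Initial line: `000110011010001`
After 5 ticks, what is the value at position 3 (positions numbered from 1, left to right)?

tick 1: 111011101011110
tick 2: 111001101001110
tick 3: 111110101110110
tick 4: 111110100110010
tick 5: 111110111011110
position 3 holds 1

1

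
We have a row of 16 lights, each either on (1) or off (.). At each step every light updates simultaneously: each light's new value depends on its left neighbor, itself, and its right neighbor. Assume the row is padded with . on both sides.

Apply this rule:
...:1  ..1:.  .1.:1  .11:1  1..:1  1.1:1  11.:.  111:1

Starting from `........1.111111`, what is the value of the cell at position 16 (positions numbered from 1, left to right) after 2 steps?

1111111.1111111.
111111.1111111.1
position 16 holds 1

1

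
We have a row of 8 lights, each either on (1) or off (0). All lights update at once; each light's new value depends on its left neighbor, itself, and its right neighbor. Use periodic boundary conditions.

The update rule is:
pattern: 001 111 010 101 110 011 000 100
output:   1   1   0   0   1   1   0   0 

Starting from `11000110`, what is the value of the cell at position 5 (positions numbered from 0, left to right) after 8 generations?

generation 1: 11001110
generation 2: 11011110
generation 3: 11011110  (fixed point — unchanged through generation 8)
position 5 holds 1

1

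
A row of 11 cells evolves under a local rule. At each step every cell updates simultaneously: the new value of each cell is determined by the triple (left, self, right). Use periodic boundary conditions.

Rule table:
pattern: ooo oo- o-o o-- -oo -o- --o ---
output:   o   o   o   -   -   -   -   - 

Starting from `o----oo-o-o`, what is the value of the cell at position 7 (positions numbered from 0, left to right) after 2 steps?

o-----oo-o-
-------oo-o
position 7 holds o

o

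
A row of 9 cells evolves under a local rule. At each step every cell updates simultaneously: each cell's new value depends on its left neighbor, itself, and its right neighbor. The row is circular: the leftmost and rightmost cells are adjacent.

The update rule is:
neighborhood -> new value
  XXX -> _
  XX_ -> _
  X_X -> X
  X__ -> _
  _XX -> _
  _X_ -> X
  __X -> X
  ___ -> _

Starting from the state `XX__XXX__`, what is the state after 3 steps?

_X____X__

___X____X
__XX___XX
_X____X__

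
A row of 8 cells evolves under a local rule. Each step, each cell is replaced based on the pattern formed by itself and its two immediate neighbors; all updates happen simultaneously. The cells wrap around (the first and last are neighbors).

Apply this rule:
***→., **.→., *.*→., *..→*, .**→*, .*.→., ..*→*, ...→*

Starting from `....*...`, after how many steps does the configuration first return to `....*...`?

16

****.***
.....*..
*****.**
......*.
******.*
.......*
*******.
*.......
.*******
.*......
*.******
..*.....
**.*****
...*....
***.****
....*...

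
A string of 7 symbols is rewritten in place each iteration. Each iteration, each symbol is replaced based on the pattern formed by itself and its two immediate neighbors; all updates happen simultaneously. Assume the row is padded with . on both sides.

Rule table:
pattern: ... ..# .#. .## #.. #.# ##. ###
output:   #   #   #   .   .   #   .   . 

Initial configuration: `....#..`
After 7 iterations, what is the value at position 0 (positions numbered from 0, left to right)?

#

#####.#
.....##
#####..
......#
#######
.......
#######
position 0 holds #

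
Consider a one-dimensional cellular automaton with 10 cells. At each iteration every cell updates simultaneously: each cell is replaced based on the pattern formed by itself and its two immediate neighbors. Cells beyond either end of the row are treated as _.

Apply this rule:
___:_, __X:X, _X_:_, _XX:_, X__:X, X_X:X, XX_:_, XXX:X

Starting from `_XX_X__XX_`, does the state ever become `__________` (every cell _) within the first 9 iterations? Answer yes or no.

no

X__X_XX__X
_XX_X__XX_  (repeats iteration 0; period 2)
iteration 9: X__X_XX__X
iteration 9 is X__X_XX__X, still not uniform _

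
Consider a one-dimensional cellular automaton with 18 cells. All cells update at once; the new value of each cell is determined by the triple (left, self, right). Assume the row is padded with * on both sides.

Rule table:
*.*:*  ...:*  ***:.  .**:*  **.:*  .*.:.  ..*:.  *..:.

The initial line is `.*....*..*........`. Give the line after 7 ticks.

***....****.*.**..

tick 1: *..**......******.
tick 2: *..**.****.*....**
tick 3: *..****..**..**.*.
tick 4: *..*..*..**..***.*
tick 5: *........**..*.***
tick 6: *.******.**...**..
tick 7: ***....****.*.**..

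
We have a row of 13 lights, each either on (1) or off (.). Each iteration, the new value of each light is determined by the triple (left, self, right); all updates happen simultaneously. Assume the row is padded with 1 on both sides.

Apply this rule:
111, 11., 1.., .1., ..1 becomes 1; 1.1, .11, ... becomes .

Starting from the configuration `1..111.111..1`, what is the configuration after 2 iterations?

111..111.111.

111.11..1111.
111..111.111.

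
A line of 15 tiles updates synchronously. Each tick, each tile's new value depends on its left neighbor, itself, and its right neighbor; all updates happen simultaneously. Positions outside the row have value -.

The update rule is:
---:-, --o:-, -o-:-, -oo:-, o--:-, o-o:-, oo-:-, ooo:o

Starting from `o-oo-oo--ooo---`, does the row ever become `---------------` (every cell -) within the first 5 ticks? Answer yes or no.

yes

tick 1: ----------o----
tick 2: ---------------
all cells are - at tick 2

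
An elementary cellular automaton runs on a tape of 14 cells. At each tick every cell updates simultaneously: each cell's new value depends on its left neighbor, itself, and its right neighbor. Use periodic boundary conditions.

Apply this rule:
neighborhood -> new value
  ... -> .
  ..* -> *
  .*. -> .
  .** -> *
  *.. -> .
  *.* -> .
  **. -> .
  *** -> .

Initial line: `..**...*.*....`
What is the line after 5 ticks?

tick 1: .**...*.......
tick 2: **...*........
tick 3: *...*........*
tick 4: ...*........**
tick 5: ..*........**.

..*........**.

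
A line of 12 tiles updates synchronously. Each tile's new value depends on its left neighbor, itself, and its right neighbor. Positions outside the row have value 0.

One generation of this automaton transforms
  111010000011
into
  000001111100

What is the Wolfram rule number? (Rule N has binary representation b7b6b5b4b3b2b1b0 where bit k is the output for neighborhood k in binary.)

19

position 1: 111 → 0  (bit 7 = 0)
position 2: 110 → 0  (bit 6 = 0)
position 3: 101 → 0  (bit 5 = 0)
position 5: 100 → 1  (bit 4 = 1)
position 0: 011 → 0  (bit 3 = 0)
position 4: 010 → 0  (bit 2 = 0)
position 9: 001 → 1  (bit 1 = 1)
position 6: 000 → 1  (bit 0 = 1)
bits b7..b0 = 00010011 = 19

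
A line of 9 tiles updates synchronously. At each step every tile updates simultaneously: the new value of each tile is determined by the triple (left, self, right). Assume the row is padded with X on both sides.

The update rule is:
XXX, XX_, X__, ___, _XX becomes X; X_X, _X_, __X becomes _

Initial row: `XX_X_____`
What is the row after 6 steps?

XX__XXXX_
XXX_XXXX_
XXX_XXXX_  (fixed point — unchanged through step 6)

XXX_XXXX_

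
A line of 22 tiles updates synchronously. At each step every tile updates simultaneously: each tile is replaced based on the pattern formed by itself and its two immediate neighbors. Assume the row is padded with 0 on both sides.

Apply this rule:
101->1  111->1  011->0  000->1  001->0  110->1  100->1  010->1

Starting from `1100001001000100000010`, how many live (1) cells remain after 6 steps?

15

step 1: 0111101101110111111011
step 2: 0011110110111011111101
step 3: 1001111011011101111111
step 4: 1100111101101110111111
step 5: 0110011110110111011111
step 6: 0011001111011011101111
count of 1: 15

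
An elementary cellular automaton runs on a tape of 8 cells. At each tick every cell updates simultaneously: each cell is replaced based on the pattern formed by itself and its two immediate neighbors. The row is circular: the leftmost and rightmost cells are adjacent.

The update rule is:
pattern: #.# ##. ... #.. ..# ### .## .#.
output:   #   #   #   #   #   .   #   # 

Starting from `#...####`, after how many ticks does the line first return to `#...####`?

#####...
#...####

2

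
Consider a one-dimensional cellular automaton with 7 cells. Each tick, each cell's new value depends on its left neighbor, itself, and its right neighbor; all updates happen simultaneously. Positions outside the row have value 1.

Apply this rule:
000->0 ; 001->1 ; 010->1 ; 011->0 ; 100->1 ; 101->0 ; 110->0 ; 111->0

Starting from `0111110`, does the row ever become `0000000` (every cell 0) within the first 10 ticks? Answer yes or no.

0000000
all cells are 0 at tick 1

yes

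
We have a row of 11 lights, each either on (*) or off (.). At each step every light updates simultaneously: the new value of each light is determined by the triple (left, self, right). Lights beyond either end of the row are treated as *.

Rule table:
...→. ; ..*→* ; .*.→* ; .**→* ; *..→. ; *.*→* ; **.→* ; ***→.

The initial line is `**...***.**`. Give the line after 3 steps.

.***...***.

.*..**.***.
**.*****.**
.***...***.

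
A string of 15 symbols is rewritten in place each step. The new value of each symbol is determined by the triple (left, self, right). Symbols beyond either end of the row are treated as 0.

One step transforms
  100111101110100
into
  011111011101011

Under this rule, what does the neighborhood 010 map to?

0

At position 0 the neighborhood is 010; the next row has 0 there.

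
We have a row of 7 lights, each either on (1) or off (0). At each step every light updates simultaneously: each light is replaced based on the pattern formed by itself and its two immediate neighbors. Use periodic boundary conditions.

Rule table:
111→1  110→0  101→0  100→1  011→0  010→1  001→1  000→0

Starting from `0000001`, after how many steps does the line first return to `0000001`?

7

1000011
0100101
0111101
0011001
1100111
1011011
0000001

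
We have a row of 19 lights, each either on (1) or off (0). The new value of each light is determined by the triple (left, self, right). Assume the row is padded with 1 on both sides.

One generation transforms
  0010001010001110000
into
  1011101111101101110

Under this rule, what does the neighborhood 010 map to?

At position 2 the neighborhood is 010; the next row has 1 there.

1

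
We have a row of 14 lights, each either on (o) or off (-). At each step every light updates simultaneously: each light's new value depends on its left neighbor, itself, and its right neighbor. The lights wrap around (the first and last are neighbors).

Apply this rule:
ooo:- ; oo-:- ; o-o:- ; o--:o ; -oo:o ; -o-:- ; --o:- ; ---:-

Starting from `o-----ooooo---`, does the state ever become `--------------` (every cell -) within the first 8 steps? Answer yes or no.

step 1: -o----o----o--
step 2: --o----o----o-
step 3: ---o----o----o
step 4: o---o----o----
step 5: -o---o----o---
step 6: --o---o----o--
step 7: ---o---o----o-
step 8: ----o---o----o
step 8 is ----o---o----o, still not uniform -

no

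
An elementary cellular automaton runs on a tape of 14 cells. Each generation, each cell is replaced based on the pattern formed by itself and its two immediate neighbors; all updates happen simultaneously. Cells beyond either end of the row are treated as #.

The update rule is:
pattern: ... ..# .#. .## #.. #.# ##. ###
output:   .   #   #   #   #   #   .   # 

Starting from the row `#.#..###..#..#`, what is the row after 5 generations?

###.##########

generation 1: .######.######
generation 2: ######.#######
generation 3: #####.########
generation 4: ####.#########
generation 5: ###.##########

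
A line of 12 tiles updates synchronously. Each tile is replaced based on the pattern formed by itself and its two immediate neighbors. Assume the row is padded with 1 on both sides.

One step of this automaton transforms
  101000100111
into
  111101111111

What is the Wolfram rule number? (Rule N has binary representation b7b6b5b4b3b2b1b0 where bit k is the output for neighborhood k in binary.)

254

position 10: 111 → 1  (bit 7 = 1)
position 0: 110 → 1  (bit 6 = 1)
position 1: 101 → 1  (bit 5 = 1)
position 3: 100 → 1  (bit 4 = 1)
position 9: 011 → 1  (bit 3 = 1)
position 2: 010 → 1  (bit 2 = 1)
position 5: 001 → 1  (bit 1 = 1)
position 4: 000 → 0  (bit 0 = 0)
bits b7..b0 = 11111110 = 254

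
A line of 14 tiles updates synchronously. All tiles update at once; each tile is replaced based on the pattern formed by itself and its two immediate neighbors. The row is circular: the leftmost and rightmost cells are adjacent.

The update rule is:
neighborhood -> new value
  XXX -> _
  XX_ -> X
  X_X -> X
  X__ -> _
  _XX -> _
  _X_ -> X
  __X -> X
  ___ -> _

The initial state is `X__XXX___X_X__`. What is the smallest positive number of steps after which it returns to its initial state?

14

X_X__X__XXXX_X
XXX_XX_X___XX_
__XX_XXX__X_XX
_X_XX__X_XXX_X
XXX_X_XXX__XXX
__XXXX__X_X___
_X___X_XXXX___
XX__XXX___X___
_X_X__X__XX__X
XXXX_XX_X_X_XX
___XX_XXXXXX__
__X_XX_____X__
_XXX_X____XX__
X__XXX___X_X__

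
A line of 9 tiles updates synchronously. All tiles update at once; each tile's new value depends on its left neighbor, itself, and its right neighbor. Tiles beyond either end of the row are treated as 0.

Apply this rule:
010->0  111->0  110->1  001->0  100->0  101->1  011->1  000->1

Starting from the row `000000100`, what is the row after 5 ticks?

001111111

tick 1: 111110001
tick 2: 100010100
tick 3: 001001001
tick 4: 100000000
tick 5: 001111111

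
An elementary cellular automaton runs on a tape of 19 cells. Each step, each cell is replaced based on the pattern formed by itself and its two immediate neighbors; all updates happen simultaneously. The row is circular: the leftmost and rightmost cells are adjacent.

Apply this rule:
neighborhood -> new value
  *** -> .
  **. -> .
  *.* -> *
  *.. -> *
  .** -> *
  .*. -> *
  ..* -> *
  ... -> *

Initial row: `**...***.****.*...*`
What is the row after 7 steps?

***..****..**...***

..****..**...******
***...***.****.....
*..****..**...*****
.***...***.****....
**..****..**...****
..***...***.****...
***..****..**...***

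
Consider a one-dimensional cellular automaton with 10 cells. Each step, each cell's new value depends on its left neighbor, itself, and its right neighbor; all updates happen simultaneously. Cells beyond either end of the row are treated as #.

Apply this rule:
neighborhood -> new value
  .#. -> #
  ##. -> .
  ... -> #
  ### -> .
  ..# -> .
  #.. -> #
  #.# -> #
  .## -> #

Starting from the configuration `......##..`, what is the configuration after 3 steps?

####.#....

#####.#.#.
.....#####
####.#....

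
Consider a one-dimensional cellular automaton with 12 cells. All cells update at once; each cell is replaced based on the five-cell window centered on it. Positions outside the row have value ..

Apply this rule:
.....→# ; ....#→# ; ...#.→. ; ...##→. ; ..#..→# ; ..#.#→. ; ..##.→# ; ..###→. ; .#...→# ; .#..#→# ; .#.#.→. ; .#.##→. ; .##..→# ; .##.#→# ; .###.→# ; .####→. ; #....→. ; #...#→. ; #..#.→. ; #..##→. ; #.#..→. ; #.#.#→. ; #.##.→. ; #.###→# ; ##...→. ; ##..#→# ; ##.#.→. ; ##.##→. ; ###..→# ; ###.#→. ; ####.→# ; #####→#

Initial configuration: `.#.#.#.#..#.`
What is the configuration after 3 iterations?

iteration 1: ........#.##
iteration 2: #######....#
iteration 3: ..#####..#.#

..#####..#.#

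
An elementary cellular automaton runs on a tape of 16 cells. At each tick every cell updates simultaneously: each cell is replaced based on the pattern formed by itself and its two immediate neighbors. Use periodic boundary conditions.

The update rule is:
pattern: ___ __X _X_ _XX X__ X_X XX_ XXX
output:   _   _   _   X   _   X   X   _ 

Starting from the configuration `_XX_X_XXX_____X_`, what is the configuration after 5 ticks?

_XXX_XX_X_______
_X_XXXXX________
__XX___X________
__XX____________
__XX____________

__XX____________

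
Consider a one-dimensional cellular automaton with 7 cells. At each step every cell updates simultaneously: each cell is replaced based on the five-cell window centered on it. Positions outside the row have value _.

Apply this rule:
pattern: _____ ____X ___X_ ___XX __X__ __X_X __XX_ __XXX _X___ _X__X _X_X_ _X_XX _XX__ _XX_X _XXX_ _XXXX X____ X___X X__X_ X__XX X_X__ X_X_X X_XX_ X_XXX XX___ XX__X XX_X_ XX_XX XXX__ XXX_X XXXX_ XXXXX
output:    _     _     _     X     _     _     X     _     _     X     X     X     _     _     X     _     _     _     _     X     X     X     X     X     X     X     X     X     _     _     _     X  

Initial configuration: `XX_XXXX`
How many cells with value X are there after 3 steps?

X_XX___
_XX_X__
XX_XX__
count of X: 4

4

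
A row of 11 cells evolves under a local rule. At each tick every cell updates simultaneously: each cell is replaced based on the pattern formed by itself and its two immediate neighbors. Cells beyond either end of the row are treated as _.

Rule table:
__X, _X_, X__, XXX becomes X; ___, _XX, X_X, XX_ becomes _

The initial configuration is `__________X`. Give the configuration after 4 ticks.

______X_X_X

tick 1: _________XX
tick 2: ________X__
tick 3: _______XXX_
tick 4: ______X_X_X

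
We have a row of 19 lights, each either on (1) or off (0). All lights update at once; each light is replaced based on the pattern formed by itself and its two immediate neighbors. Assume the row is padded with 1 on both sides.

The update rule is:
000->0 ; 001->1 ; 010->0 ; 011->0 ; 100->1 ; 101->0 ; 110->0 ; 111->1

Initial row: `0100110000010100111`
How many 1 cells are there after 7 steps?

step 1: 0011001000100011011
step 2: 1100110101010100001
step 3: 1011000000000010010
step 4: 0000100000000101100
step 5: 1001010000001000011
step 6: 0110001000010100101
step 7: 0001010100100011000
count of 1: 6

6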